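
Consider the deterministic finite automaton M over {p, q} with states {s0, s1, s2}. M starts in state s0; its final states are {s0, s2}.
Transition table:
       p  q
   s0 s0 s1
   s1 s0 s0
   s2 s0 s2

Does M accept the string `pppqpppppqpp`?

s0 --p--> s0
s0 --p--> s0
s0 --p--> s0
s0 --q--> s1
s1 --p--> s0
s0 --p--> s0
s0 --p--> s0
s0 --p--> s0
s0 --p--> s0
s0 --q--> s1
s1 --p--> s0
s0 --p--> s0
End in state s0, which is an accepting state.

accepted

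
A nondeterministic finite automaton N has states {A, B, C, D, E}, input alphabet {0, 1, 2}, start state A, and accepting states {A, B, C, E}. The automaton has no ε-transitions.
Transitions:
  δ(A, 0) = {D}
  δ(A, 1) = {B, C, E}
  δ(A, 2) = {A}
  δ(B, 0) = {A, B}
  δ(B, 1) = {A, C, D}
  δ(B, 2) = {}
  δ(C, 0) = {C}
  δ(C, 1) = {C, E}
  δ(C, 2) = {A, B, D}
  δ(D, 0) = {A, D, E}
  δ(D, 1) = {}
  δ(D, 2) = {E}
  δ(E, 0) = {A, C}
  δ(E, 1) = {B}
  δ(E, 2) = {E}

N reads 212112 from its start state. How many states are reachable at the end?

4

Start: {A}
read 2: {A}
read 1: {B, C, E}
read 2: {A, B, D, E}
read 1: {A, B, C, D, E}
read 1: {A, B, C, D, E}
read 2: {A, B, D, E}
Final reachable set {A, B, D, E} has 4 states.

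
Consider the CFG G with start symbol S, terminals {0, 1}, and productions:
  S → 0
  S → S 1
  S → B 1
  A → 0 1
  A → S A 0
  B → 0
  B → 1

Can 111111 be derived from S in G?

yes

S ⇒ S1 ⇒ S11 ⇒ S111 ⇒ S1111 ⇒ B11111 ⇒ 111111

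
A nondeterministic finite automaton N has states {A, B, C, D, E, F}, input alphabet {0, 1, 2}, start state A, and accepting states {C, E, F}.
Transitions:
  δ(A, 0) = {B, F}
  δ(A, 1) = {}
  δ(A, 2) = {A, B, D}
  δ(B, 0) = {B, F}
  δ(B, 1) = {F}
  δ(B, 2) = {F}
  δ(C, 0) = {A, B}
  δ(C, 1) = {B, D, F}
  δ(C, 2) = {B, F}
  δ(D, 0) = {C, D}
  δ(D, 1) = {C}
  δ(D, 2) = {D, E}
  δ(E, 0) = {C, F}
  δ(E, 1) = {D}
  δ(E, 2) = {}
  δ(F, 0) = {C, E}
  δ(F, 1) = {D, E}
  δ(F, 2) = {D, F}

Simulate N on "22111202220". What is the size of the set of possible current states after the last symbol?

Start: {A}
read 2: {A, B, D}
read 2: {A, B, D, E, F}
read 1: {C, D, E, F}
read 1: {B, C, D, E, F}
read 1: {B, C, D, E, F}
read 2: {B, D, E, F}
read 0: {B, C, D, E, F}
read 2: {B, D, E, F}
read 2: {D, E, F}
read 2: {D, E, F}
read 0: {C, D, E, F}
Final reachable set {C, D, E, F} has 4 states.

4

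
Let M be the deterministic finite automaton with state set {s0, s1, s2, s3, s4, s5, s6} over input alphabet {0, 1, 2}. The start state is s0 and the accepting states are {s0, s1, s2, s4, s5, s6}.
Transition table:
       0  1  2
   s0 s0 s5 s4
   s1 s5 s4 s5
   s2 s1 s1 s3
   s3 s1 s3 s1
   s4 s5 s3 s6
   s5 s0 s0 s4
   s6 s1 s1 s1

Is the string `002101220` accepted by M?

s0 --0--> s0
s0 --0--> s0
s0 --2--> s4
s4 --1--> s3
s3 --0--> s1
s1 --1--> s4
s4 --2--> s6
s6 --2--> s1
s1 --0--> s5
End in state s5, which is an accepting state.

accepted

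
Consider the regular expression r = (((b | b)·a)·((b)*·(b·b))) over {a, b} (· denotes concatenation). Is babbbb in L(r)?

Split as ba·bbbb: ((b|b)·a) matches ba and ((b)*·(b·b)) matches bbbb.

yes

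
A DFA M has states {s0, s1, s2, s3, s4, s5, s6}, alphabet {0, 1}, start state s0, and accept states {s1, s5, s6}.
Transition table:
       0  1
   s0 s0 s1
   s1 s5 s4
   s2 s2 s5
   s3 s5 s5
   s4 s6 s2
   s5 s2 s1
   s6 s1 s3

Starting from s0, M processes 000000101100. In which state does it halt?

s1

s0 --0--> s0
s0 --0--> s0
s0 --0--> s0
s0 --0--> s0
s0 --0--> s0
s0 --0--> s0
s0 --1--> s1
s1 --0--> s5
s5 --1--> s1
s1 --1--> s4
s4 --0--> s6
s6 --0--> s1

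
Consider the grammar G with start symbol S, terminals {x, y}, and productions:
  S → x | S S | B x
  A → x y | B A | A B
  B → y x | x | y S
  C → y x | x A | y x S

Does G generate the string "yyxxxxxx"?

yes

S ⇒ SS ⇒ SSS ⇒ BxSS ⇒ ySxSS ⇒ yBxxSS ⇒ yySxxSS ⇒ yySSxxSS ⇒ yyxSxxSS ⇒ yyxxxxSS ⇒ yyxxxxxS ⇒ yyxxxxxx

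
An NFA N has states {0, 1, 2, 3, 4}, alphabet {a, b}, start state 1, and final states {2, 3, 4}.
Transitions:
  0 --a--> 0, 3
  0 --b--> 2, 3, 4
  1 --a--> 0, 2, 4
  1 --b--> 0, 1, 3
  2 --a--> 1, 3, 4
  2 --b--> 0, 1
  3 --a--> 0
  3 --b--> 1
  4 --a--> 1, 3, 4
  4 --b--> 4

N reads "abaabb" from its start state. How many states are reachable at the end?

Start: {1}
read a: {0, 2, 4}
read b: {0, 1, 2, 3, 4}
read a: {0, 1, 2, 3, 4}
read a: {0, 1, 2, 3, 4}
read b: {0, 1, 2, 3, 4}
read b: {0, 1, 2, 3, 4}
Final reachable set {0, 1, 2, 3, 4} has 5 states.

5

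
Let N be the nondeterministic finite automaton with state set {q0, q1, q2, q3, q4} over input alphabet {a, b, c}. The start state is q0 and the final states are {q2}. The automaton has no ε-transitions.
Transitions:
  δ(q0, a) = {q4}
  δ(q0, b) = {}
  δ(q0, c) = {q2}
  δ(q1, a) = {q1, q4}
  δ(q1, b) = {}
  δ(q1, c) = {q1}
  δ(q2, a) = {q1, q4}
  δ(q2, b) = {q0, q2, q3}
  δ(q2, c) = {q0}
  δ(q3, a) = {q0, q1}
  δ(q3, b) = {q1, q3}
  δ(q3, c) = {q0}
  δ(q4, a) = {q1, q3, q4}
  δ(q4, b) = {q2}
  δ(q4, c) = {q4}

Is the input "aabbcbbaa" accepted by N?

rejected

Start: {q0}
read a: {q4}
read a: {q1, q3, q4}
read b: {q1, q2, q3}
read b: {q0, q1, q2, q3}
read c: {q0, q1, q2}
read b: {q0, q2, q3}
read b: {q0, q1, q2, q3}
read a: {q0, q1, q4}
read a: {q1, q3, q4}
Reachable ∩ accepting = {} — empty.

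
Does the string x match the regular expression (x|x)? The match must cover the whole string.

yes

The left alternative x matches x.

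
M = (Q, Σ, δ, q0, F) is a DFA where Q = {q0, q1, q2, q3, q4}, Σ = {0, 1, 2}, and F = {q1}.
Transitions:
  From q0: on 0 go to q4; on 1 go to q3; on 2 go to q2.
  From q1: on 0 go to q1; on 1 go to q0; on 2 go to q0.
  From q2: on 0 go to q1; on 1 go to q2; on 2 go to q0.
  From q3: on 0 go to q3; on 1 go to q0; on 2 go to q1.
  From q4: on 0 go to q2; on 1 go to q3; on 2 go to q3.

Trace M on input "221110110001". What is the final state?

q0 --2--> q2
q2 --2--> q0
q0 --1--> q3
q3 --1--> q0
q0 --1--> q3
q3 --0--> q3
q3 --1--> q0
q0 --1--> q3
q3 --0--> q3
q3 --0--> q3
q3 --0--> q3
q3 --1--> q0

q0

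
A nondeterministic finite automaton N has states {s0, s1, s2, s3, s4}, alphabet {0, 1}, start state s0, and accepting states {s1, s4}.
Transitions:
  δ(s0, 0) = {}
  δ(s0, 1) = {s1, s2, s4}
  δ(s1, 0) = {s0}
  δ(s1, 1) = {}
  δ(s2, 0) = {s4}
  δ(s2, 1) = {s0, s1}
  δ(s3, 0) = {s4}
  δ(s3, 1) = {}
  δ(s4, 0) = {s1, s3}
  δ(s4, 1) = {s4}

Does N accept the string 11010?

accepted

Start: {s0}
read 1: {s1, s2, s4}
read 1: {s0, s1, s4}
read 0: {s0, s1, s3}
read 1: {s1, s2, s4}
read 0: {s0, s1, s3, s4}
Reachable ∩ accepting = {s1, s4} — nonempty.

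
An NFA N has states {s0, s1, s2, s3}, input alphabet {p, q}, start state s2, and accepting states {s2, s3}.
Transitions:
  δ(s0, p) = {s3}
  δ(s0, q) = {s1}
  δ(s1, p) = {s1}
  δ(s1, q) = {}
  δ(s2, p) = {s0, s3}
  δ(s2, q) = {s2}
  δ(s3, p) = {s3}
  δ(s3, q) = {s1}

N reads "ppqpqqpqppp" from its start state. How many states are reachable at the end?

Start: {s2}
read p: {s0, s3}
read p: {s3}
read q: {s1}
read p: {s1}
read q: {}
The reachable set is empty and stays empty for the remaining 6 symbols.
Final reachable set {} has 0 states.

0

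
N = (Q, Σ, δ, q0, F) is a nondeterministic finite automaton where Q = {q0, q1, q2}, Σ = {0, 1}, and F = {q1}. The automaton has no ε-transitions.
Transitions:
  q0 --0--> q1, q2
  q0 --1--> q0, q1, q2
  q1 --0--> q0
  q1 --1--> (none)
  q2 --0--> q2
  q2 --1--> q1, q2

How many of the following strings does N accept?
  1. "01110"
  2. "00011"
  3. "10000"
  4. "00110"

3

"01110": rejected
"00011": accepted
"10000": accepted
"00110": accepted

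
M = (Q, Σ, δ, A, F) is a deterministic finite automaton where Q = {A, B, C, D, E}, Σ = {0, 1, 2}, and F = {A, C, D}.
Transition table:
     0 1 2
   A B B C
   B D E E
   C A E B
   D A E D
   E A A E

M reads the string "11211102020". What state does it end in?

A --1--> B
B --1--> E
E --2--> E
E --1--> A
A --1--> B
B --1--> E
E --0--> A
A --2--> C
C --0--> A
A --2--> C
C --0--> A

A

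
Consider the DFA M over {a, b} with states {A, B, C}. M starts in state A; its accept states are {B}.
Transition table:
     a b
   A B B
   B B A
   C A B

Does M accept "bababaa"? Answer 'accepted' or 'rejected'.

A --b--> B
B --a--> B
B --b--> A
A --a--> B
B --b--> A
A --a--> B
B --a--> B
End in state B, which is an accepting state.

accepted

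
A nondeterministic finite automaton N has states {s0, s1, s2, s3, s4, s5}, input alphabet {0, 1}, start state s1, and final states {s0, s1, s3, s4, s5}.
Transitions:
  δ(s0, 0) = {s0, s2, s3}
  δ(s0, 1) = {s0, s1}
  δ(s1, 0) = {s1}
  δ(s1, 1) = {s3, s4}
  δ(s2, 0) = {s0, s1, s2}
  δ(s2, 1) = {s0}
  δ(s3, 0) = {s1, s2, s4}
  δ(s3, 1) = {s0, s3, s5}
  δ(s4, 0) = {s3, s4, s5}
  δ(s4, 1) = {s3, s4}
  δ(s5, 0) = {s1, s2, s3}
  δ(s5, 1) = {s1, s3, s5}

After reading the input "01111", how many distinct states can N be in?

Start: {s1}
read 0: {s1}
read 1: {s3, s4}
read 1: {s0, s3, s4, s5}
read 1: {s0, s1, s3, s4, s5}
read 1: {s0, s1, s3, s4, s5}
Final reachable set {s0, s1, s3, s4, s5} has 5 states.

5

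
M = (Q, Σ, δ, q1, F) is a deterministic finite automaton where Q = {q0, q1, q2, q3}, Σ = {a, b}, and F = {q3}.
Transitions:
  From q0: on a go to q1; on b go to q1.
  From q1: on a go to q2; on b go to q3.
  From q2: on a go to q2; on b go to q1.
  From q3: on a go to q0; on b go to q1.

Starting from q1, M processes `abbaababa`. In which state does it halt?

q1 --a--> q2
q2 --b--> q1
q1 --b--> q3
q3 --a--> q0
q0 --a--> q1
q1 --b--> q3
q3 --a--> q0
q0 --b--> q1
q1 --a--> q2

q2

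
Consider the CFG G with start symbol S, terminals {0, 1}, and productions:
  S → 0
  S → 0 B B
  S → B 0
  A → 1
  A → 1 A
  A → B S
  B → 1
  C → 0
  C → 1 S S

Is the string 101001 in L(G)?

no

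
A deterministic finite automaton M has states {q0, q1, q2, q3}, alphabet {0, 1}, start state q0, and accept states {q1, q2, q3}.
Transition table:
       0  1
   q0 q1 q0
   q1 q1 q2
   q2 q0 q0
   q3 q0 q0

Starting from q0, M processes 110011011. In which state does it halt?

q0 --1--> q0
q0 --1--> q0
q0 --0--> q1
q1 --0--> q1
q1 --1--> q2
q2 --1--> q0
q0 --0--> q1
q1 --1--> q2
q2 --1--> q0

q0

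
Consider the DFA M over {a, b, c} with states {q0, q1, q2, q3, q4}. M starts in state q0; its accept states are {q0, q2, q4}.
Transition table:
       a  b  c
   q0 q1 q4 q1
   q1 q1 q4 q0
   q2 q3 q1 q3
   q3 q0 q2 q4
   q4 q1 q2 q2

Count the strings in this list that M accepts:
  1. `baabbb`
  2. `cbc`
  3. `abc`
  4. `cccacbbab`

3

`baabbb`: rejected
`cbc`: accepted
`abc`: accepted
`cccacbbab`: accepted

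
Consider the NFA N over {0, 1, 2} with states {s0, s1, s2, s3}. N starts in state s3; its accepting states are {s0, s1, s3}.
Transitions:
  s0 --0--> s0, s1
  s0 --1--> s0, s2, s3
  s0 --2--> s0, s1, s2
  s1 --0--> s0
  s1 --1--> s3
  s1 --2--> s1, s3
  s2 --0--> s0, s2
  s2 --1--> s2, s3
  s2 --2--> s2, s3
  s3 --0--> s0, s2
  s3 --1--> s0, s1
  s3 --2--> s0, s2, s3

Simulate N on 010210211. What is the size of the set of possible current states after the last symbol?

4

Start: {s3}
read 0: {s0, s2}
read 1: {s0, s2, s3}
read 0: {s0, s1, s2}
read 2: {s0, s1, s2, s3}
read 1: {s0, s1, s2, s3}
read 0: {s0, s1, s2}
read 2: {s0, s1, s2, s3}
read 1: {s0, s1, s2, s3}
read 1: {s0, s1, s2, s3}
Final reachable set {s0, s1, s2, s3} has 4 states.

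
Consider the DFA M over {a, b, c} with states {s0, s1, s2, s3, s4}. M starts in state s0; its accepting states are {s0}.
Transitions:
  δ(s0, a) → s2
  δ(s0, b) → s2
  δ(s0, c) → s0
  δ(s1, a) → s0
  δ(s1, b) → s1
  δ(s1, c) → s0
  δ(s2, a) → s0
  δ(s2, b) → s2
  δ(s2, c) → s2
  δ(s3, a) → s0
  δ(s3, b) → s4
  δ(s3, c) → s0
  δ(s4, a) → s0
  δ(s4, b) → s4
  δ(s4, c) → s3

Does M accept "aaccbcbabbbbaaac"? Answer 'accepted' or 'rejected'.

accepted

s0 --a--> s2
s2 --a--> s0
s0 --c--> s0
s0 --c--> s0
s0 --b--> s2
s2 --c--> s2
s2 --b--> s2
s2 --a--> s0
s0 --b--> s2
s2 --b--> s2
s2 --b--> s2
s2 --b--> s2
s2 --a--> s0
s0 --a--> s2
s2 --a--> s0
s0 --c--> s0
End in state s0, which is an accepting state.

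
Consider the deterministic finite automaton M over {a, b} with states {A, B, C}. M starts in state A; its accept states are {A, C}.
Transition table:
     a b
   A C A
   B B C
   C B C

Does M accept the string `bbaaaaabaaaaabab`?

A --b--> A
A --b--> A
A --a--> C
C --a--> B
B --a--> B
B --a--> B
B --a--> B
B --b--> C
C --a--> B
B --a--> B
B --a--> B
B --a--> B
B --a--> B
B --b--> C
C --a--> B
B --b--> C
End in state C, which is an accepting state.

accepted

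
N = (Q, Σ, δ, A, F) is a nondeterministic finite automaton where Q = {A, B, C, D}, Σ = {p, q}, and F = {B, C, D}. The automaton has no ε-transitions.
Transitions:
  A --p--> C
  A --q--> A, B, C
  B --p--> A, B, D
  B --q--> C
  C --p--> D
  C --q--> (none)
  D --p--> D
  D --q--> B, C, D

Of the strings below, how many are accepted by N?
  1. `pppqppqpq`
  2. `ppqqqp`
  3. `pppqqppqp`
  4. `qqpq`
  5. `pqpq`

`pppqppqpq`: accepted
`ppqqqp`: accepted
`pppqqppqp`: accepted
`qqpq`: accepted
`pqpq`: rejected

4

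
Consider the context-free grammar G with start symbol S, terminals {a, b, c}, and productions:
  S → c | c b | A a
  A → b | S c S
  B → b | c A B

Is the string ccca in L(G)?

S ⇒ Aa ⇒ ScSa ⇒ ccSa ⇒ ccca

yes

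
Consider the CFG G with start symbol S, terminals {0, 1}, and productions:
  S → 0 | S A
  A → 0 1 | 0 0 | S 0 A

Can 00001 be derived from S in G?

S ⇒ SA ⇒ SAA ⇒ 0AA ⇒ 000A ⇒ 00001

yes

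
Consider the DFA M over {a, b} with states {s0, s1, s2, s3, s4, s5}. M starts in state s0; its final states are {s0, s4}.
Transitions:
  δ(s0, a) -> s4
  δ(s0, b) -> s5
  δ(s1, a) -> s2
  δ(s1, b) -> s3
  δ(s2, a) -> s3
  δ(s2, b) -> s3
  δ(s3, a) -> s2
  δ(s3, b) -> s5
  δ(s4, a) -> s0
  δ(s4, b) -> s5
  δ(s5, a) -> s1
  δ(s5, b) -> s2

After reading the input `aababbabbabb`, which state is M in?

s5

s0 --a--> s4
s4 --a--> s0
s0 --b--> s5
s5 --a--> s1
s1 --b--> s3
s3 --b--> s5
s5 --a--> s1
s1 --b--> s3
s3 --b--> s5
s5 --a--> s1
s1 --b--> s3
s3 --b--> s5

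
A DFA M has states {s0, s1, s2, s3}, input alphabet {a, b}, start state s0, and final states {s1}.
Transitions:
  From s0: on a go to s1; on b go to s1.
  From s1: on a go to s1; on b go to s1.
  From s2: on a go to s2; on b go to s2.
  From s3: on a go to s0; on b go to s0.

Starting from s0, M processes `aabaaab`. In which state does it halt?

s0 --a--> s1
s1 --a--> s1
s1 --b--> s1
s1 --a--> s1
s1 --a--> s1
s1 --a--> s1
s1 --b--> s1

s1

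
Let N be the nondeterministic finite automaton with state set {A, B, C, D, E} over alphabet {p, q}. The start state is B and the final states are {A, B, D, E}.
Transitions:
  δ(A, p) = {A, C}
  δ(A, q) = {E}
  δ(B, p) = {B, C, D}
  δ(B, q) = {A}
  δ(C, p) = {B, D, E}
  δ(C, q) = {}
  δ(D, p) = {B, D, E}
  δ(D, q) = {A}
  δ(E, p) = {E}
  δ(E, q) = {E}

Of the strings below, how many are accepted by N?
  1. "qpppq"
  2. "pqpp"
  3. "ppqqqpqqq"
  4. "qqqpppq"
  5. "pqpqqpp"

5

"qpppq": accepted
"pqpp": accepted
"ppqqqpqqq": accepted
"qqqpppq": accepted
"pqpqqpp": accepted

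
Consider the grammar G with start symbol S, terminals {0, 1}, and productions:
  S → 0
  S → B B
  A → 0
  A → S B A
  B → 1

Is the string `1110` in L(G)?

no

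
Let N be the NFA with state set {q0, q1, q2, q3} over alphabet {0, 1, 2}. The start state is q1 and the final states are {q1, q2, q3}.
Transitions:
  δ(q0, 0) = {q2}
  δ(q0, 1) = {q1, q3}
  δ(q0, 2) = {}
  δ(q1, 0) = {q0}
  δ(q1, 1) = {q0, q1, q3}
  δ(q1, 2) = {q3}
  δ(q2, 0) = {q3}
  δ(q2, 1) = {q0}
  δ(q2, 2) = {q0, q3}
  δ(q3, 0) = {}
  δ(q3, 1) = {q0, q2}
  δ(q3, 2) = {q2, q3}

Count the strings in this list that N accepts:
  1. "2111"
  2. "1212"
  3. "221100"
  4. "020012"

3

"2111": accepted
"1212": accepted
"221100": accepted
"020012": rejected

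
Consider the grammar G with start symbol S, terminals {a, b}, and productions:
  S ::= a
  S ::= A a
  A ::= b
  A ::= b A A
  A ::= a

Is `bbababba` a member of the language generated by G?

S ⇒ Aa ⇒ bAAa ⇒ bbAAAa ⇒ bbaAAa ⇒ bbabAAAa ⇒ bbabaAAa ⇒ bbababAa ⇒ bbababba

yes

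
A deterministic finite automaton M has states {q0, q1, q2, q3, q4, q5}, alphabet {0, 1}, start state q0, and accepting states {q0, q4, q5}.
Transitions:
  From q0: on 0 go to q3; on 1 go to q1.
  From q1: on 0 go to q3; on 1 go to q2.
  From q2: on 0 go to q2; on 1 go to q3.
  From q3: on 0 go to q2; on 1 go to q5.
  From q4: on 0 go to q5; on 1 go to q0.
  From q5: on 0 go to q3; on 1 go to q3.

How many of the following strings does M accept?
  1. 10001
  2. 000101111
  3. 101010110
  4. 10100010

10001: rejected
000101111: accepted
101010110: rejected
10100010: rejected

1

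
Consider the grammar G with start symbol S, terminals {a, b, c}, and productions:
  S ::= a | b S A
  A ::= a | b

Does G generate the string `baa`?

yes

S ⇒ bSA ⇒ baA ⇒ baa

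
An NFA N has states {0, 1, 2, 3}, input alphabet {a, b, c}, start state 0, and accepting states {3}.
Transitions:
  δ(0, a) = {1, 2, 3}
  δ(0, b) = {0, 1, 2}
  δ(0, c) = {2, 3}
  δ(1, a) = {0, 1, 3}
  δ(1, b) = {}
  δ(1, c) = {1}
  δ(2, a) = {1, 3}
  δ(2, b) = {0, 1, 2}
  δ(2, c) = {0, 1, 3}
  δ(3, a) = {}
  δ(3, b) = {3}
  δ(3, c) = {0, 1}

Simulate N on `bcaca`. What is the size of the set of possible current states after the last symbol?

4

Start: {0}
read b: {0, 1, 2}
read c: {0, 1, 2, 3}
read a: {0, 1, 2, 3}
read c: {0, 1, 2, 3}
read a: {0, 1, 2, 3}
Final reachable set {0, 1, 2, 3} has 4 states.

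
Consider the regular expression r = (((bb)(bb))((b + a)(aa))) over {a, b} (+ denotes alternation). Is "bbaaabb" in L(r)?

no

No split of bbaaabb into u·v has ((bb)(bb)) matching u and ((b+a)(aa)) matching v.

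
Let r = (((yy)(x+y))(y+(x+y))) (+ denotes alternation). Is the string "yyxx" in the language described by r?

yes

Split as yyx·x: ((yy)(x+y)) matches yyx and (y+(x+y)) matches x.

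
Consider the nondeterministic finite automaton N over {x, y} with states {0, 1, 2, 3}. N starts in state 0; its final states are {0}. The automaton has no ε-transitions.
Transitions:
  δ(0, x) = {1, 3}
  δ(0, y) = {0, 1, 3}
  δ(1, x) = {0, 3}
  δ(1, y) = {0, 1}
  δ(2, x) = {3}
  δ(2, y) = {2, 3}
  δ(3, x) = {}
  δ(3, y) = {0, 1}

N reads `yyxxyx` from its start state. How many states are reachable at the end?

3

Start: {0}
read y: {0, 1, 3}
read y: {0, 1, 3}
read x: {0, 1, 3}
read x: {0, 1, 3}
read y: {0, 1, 3}
read x: {0, 1, 3}
Final reachable set {0, 1, 3} has 3 states.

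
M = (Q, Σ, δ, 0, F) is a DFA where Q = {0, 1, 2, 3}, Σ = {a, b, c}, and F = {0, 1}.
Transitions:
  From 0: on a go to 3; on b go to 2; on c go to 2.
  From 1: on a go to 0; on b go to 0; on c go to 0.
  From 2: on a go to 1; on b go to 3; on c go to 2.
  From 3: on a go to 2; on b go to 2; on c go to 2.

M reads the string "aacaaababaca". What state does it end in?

0 --a--> 3
3 --a--> 2
2 --c--> 2
2 --a--> 1
1 --a--> 0
0 --a--> 3
3 --b--> 2
2 --a--> 1
1 --b--> 0
0 --a--> 3
3 --c--> 2
2 --a--> 1

1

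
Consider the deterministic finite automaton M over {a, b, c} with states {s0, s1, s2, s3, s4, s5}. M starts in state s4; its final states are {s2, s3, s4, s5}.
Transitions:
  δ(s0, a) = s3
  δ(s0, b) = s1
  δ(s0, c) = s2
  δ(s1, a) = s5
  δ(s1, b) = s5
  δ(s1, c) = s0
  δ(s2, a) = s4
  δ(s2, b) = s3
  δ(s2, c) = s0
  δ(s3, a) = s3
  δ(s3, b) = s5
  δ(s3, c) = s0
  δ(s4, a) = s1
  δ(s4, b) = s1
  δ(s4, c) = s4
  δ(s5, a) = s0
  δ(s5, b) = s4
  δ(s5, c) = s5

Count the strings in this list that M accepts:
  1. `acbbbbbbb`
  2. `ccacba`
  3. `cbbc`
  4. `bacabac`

`acbbbbbbb`: rejected
`ccacba`: accepted
`cbbc`: accepted
`bacabac`: accepted

3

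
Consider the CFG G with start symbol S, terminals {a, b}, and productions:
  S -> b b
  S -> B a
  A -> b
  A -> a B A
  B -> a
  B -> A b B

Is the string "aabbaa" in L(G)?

yes

S ⇒ Ba ⇒ AbBa ⇒ aBAbBa ⇒ aaAbBa ⇒ aabbBa ⇒ aabbaa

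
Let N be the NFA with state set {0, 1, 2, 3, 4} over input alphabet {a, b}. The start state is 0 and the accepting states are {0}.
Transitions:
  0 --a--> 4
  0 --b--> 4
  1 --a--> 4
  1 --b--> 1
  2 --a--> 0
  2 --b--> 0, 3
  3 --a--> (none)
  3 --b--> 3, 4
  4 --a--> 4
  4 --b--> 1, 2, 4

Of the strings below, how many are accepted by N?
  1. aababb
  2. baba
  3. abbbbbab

2

aababb: accepted
baba: accepted
abbbbbab: rejected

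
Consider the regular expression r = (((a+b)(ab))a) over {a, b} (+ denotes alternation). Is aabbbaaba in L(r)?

no

No split of aabbbaaba into u·v has ((a+b)(ab)) matching u and a matching v.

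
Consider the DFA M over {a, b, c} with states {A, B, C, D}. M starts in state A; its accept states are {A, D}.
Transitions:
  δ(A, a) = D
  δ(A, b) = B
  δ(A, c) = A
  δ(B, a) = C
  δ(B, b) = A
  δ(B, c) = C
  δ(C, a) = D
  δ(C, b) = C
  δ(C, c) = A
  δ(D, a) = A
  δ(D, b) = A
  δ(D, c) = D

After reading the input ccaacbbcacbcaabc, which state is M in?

A --c--> A
A --c--> A
A --a--> D
D --a--> A
A --c--> A
A --b--> B
B --b--> A
A --c--> A
A --a--> D
D --c--> D
D --b--> A
A --c--> A
A --a--> D
D --a--> A
A --b--> B
B --c--> C

C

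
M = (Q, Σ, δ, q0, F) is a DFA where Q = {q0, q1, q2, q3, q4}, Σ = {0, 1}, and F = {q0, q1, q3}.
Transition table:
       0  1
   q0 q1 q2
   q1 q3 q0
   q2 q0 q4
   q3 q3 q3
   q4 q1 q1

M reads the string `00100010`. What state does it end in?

q3

q0 --0--> q1
q1 --0--> q3
q3 --1--> q3
q3 --0--> q3
q3 --0--> q3
q3 --0--> q3
q3 --1--> q3
q3 --0--> q3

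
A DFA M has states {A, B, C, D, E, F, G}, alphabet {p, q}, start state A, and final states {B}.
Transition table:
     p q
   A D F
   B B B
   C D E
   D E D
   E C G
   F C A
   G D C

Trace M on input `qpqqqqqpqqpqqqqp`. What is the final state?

D

A --q--> F
F --p--> C
C --q--> E
E --q--> G
G --q--> C
C --q--> E
E --q--> G
G --p--> D
D --q--> D
D --q--> D
D --p--> E
E --q--> G
G --q--> C
C --q--> E
E --q--> G
G --p--> D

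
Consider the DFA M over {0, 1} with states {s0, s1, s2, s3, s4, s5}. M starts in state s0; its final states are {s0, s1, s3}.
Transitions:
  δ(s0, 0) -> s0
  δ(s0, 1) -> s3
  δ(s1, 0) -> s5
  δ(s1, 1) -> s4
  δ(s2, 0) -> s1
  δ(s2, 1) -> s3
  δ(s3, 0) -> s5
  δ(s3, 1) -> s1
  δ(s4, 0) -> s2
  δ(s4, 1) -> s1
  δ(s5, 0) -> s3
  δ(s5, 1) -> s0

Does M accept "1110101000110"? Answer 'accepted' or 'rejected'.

rejected

s0 --1--> s3
s3 --1--> s1
s1 --1--> s4
s4 --0--> s2
s2 --1--> s3
s3 --0--> s5
s5 --1--> s0
s0 --0--> s0
s0 --0--> s0
s0 --0--> s0
s0 --1--> s3
s3 --1--> s1
s1 --0--> s5
End in state s5, which is not an accepting state.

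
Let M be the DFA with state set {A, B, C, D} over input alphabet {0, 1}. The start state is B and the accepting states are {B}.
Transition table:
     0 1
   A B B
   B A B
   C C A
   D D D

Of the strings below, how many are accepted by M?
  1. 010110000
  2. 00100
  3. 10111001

3

010110000: accepted
00100: accepted
10111001: accepted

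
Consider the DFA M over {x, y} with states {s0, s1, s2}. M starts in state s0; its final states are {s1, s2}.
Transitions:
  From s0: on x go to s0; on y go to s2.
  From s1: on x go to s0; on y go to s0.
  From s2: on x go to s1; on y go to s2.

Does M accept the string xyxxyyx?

accepted

s0 --x--> s0
s0 --y--> s2
s2 --x--> s1
s1 --x--> s0
s0 --y--> s2
s2 --y--> s2
s2 --x--> s1
End in state s1, which is an accepting state.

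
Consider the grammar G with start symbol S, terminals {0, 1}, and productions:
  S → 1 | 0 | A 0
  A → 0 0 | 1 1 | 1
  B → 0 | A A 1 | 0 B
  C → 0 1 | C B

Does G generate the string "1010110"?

no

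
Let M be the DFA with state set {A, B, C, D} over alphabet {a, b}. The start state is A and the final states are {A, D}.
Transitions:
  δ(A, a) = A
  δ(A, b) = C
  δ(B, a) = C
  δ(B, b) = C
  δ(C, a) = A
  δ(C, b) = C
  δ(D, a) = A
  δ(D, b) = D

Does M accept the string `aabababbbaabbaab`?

rejected

A --a--> A
A --a--> A
A --b--> C
C --a--> A
A --b--> C
C --a--> A
A --b--> C
C --b--> C
C --b--> C
C --a--> A
A --a--> A
A --b--> C
C --b--> C
C --a--> A
A --a--> A
A --b--> C
End in state C, which is not an accepting state.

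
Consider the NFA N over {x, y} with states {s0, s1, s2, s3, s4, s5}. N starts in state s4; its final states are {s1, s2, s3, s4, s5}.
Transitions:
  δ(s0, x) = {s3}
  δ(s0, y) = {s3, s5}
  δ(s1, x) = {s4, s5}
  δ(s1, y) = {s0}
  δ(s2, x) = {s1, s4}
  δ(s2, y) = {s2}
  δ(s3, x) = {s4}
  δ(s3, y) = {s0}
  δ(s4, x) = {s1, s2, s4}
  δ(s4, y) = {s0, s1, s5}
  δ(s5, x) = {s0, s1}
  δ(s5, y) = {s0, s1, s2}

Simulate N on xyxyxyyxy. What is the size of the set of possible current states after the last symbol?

Start: {s4}
read x: {s1, s2, s4}
read y: {s0, s1, s2, s5}
read x: {s0, s1, s3, s4, s5}
read y: {s0, s1, s2, s3, s5}
read x: {s0, s1, s3, s4, s5}
read y: {s0, s1, s2, s3, s5}
read y: {s0, s1, s2, s3, s5}
read x: {s0, s1, s3, s4, s5}
read y: {s0, s1, s2, s3, s5}
Final reachable set {s0, s1, s2, s3, s5} has 5 states.

5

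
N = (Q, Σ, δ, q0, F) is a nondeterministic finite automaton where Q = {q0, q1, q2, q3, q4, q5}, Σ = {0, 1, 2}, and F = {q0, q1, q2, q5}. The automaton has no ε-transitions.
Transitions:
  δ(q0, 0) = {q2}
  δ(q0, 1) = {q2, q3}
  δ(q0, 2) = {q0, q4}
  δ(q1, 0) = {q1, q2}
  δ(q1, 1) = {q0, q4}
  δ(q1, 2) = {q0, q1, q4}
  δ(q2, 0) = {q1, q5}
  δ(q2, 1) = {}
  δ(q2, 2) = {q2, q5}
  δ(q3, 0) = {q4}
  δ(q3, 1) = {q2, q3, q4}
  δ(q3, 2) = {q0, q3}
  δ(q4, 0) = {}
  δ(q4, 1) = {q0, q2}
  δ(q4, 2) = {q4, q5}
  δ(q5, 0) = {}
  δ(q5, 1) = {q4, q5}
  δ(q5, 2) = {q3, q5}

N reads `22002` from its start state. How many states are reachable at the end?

5

Start: {q0}
read 2: {q0, q4}
read 2: {q0, q4, q5}
read 0: {q2}
read 0: {q1, q5}
read 2: {q0, q1, q3, q4, q5}
Final reachable set {q0, q1, q3, q4, q5} has 5 states.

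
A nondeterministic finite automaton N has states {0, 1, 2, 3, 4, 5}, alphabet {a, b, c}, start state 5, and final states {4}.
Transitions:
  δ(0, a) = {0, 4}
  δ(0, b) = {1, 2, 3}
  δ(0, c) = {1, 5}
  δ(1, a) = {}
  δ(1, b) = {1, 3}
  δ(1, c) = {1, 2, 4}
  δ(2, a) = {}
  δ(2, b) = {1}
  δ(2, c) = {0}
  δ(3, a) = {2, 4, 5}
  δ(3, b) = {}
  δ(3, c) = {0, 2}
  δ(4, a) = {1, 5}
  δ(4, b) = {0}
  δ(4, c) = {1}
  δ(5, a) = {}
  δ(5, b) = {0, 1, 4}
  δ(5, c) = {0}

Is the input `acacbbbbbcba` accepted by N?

rejected

Start: {5}
read a: {}
The reachable set is empty and stays empty for the remaining 11 symbols.
Reachable ∩ accepting = {} — empty.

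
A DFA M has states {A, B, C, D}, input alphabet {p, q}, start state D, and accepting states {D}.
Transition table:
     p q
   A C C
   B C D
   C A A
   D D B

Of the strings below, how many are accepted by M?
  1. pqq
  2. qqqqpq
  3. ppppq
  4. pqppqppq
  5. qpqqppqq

pqq: accepted
qqqqpq: rejected
ppppq: rejected
pqppqppq: rejected
qpqqppqq: rejected

1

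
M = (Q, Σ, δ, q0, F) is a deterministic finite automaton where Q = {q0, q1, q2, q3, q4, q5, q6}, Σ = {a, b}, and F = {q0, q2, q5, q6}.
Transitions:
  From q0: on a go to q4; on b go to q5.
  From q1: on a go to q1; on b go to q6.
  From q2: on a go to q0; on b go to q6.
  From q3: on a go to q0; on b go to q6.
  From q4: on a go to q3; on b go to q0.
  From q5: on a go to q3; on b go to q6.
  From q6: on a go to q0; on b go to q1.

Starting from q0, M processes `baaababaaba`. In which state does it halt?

q0

q0 --b--> q5
q5 --a--> q3
q3 --a--> q0
q0 --a--> q4
q4 --b--> q0
q0 --a--> q4
q4 --b--> q0
q0 --a--> q4
q4 --a--> q3
q3 --b--> q6
q6 --a--> q0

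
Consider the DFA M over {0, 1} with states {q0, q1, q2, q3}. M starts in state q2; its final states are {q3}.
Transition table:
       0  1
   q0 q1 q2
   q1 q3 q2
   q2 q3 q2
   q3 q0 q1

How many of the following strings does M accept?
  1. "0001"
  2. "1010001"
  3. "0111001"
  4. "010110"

"0001": rejected
"1010001": rejected
"0111001": rejected
"010110": accepted

1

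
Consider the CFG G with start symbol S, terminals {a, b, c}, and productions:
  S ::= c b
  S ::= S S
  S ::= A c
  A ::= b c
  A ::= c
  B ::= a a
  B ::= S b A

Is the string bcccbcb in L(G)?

yes

S ⇒ SS ⇒ SSS ⇒ AcSS ⇒ bccSS ⇒ bcccbS ⇒ bcccbcb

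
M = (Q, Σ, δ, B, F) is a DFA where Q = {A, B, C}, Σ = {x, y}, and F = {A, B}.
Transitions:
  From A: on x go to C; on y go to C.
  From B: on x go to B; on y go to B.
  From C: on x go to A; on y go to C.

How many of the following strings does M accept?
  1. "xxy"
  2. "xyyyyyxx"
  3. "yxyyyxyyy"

"xxy": accepted
"xyyyyyxx": accepted
"yxyyyxyyy": accepted

3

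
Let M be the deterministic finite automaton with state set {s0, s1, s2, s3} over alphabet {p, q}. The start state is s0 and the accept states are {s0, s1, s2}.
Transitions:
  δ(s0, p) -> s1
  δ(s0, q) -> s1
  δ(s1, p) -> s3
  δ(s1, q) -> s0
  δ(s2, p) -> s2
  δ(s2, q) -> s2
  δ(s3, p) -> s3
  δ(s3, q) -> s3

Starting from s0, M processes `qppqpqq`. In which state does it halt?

s3

s0 --q--> s1
s1 --p--> s3
s3 --p--> s3
s3 --q--> s3
s3 --p--> s3
s3 --q--> s3
s3 --q--> s3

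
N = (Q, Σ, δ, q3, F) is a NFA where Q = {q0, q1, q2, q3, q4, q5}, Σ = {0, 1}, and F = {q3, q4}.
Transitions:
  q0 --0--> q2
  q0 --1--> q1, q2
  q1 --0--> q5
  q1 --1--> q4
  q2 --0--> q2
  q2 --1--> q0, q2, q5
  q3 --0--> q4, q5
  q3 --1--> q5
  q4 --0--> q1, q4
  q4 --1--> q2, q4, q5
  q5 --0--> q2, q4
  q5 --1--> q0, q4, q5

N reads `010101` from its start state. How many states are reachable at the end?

Start: {q3}
read 0: {q4, q5}
read 1: {q0, q2, q4, q5}
read 0: {q1, q2, q4}
read 1: {q0, q2, q4, q5}
read 0: {q1, q2, q4}
read 1: {q0, q2, q4, q5}
Final reachable set {q0, q2, q4, q5} has 4 states.

4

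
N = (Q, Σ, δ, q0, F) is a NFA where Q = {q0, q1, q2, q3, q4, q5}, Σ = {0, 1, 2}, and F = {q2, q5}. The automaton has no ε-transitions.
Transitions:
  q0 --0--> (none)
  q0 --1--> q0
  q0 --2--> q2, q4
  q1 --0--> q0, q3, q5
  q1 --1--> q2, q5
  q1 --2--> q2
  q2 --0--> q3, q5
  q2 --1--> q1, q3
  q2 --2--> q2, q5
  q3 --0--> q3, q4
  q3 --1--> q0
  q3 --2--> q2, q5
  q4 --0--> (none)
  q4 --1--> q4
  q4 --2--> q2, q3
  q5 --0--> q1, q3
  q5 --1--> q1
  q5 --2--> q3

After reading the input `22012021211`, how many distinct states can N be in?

Start: {q0}
read 2: {q2, q4}
read 2: {q2, q3, q5}
read 0: {q1, q3, q4, q5}
read 1: {q0, q1, q2, q4, q5}
read 2: {q2, q3, q4, q5}
read 0: {q1, q3, q4, q5}
read 2: {q2, q3, q5}
read 1: {q0, q1, q3}
read 2: {q2, q4, q5}
read 1: {q1, q3, q4}
read 1: {q0, q2, q4, q5}
Final reachable set {q0, q2, q4, q5} has 4 states.

4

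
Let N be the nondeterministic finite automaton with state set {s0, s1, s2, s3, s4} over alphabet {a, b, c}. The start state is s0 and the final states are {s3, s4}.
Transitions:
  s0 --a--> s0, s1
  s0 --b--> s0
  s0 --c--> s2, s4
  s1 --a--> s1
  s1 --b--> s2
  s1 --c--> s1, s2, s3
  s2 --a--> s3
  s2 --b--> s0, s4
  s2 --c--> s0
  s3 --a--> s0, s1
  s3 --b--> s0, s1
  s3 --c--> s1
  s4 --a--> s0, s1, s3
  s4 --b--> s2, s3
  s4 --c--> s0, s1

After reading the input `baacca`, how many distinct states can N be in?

3

Start: {s0}
read b: {s0}
read a: {s0, s1}
read a: {s0, s1}
read c: {s1, s2, s3, s4}
read c: {s0, s1, s2, s3}
read a: {s0, s1, s3}
Final reachable set {s0, s1, s3} has 3 states.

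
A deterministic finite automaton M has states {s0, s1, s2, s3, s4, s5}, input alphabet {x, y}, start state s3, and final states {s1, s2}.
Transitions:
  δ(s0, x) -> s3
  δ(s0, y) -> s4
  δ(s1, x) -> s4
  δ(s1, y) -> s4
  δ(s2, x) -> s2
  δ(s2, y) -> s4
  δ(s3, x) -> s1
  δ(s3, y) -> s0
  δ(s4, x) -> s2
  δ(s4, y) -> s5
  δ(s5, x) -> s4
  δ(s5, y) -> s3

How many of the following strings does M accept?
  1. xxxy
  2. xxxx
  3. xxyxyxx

xxxy: rejected
xxxx: accepted
xxyxyxx: accepted

2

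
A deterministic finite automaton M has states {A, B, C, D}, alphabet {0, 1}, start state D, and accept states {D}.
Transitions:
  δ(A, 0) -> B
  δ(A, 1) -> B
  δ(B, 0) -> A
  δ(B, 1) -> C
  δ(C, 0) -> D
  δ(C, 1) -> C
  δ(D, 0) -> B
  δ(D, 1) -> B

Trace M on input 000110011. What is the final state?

C

D --0--> B
B --0--> A
A --0--> B
B --1--> C
C --1--> C
C --0--> D
D --0--> B
B --1--> C
C --1--> C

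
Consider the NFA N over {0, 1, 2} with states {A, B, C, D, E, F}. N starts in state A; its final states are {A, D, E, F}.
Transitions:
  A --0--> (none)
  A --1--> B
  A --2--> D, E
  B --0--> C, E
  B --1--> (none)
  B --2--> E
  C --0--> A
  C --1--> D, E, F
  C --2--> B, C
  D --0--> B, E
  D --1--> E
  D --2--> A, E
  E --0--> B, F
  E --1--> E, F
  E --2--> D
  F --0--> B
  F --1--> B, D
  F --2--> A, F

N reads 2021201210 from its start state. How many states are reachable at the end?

4

Start: {A}
read 2: {D, E}
read 0: {B, E, F}
read 2: {A, D, E, F}
read 1: {B, D, E, F}
read 2: {A, D, E, F}
read 0: {B, E, F}
read 1: {B, D, E, F}
read 2: {A, D, E, F}
read 1: {B, D, E, F}
read 0: {B, C, E, F}
Final reachable set {B, C, E, F} has 4 states.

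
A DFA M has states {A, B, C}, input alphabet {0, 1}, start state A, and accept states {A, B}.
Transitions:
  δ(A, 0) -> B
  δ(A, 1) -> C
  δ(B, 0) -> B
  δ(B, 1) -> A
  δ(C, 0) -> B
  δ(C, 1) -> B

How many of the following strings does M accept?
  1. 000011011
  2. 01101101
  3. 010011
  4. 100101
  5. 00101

3

000011011: rejected
01101101: accepted
010011: rejected
100101: accepted
00101: accepted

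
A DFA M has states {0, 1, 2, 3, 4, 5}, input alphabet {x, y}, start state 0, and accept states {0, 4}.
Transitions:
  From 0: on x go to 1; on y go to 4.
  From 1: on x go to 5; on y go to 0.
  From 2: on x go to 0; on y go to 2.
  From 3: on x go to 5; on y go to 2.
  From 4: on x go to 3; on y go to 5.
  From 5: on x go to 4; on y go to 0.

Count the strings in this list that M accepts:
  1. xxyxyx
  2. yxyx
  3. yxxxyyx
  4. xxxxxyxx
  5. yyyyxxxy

1

xxyxyx: rejected
yxyx: accepted
yxxxyyx: rejected
xxxxxyxx: rejected
yyyyxxxy: rejected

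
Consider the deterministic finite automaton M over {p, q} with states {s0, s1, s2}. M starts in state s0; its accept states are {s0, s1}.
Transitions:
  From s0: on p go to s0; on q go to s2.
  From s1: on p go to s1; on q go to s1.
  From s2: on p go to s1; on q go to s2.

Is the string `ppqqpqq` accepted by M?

s0 --p--> s0
s0 --p--> s0
s0 --q--> s2
s2 --q--> s2
s2 --p--> s1
s1 --q--> s1
s1 --q--> s1
End in state s1, which is an accepting state.

accepted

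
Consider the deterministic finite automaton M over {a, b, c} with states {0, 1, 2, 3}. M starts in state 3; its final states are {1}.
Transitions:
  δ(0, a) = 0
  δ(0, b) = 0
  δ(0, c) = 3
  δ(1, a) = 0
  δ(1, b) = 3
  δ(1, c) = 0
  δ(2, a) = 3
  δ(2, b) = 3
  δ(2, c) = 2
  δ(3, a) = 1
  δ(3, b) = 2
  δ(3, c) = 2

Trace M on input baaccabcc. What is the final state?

2

3 --b--> 2
2 --a--> 3
3 --a--> 1
1 --c--> 0
0 --c--> 3
3 --a--> 1
1 --b--> 3
3 --c--> 2
2 --c--> 2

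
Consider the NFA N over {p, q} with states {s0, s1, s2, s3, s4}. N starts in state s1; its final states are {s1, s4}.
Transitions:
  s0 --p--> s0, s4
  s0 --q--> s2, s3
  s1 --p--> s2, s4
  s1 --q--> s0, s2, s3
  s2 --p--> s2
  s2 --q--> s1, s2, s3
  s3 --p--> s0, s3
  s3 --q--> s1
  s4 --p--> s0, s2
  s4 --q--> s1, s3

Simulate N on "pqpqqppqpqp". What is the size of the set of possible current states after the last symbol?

4

Start: {s1}
read p: {s2, s4}
read q: {s1, s2, s3}
read p: {s0, s2, s3, s4}
read q: {s1, s2, s3}
read q: {s0, s1, s2, s3}
read p: {s0, s2, s3, s4}
read p: {s0, s2, s3, s4}
read q: {s1, s2, s3}
read p: {s0, s2, s3, s4}
read q: {s1, s2, s3}
read p: {s0, s2, s3, s4}
Final reachable set {s0, s2, s3, s4} has 4 states.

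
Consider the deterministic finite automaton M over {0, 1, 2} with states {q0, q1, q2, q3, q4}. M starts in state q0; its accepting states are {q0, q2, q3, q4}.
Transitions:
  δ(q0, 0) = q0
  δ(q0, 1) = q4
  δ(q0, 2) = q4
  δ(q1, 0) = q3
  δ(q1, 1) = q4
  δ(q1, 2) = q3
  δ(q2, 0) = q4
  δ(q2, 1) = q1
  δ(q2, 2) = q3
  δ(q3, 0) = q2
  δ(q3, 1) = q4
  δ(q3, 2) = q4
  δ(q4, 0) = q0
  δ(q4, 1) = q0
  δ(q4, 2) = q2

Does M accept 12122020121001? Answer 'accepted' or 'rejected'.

rejected

q0 --1--> q4
q4 --2--> q2
q2 --1--> q1
q1 --2--> q3
q3 --2--> q4
q4 --0--> q0
q0 --2--> q4
q4 --0--> q0
q0 --1--> q4
q4 --2--> q2
q2 --1--> q1
q1 --0--> q3
q3 --0--> q2
q2 --1--> q1
End in state q1, which is not an accepting state.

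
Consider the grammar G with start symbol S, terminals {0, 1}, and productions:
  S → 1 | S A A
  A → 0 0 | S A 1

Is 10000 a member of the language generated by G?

S ⇒ SAA ⇒ 1AA ⇒ 100A ⇒ 10000

yes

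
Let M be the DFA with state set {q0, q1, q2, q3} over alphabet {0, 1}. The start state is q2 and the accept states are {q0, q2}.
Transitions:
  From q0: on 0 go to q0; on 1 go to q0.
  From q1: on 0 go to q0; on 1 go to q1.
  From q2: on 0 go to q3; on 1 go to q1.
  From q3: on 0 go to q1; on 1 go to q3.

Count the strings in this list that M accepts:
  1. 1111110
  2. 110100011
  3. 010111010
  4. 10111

4

1111110: accepted
110100011: accepted
010111010: accepted
10111: accepted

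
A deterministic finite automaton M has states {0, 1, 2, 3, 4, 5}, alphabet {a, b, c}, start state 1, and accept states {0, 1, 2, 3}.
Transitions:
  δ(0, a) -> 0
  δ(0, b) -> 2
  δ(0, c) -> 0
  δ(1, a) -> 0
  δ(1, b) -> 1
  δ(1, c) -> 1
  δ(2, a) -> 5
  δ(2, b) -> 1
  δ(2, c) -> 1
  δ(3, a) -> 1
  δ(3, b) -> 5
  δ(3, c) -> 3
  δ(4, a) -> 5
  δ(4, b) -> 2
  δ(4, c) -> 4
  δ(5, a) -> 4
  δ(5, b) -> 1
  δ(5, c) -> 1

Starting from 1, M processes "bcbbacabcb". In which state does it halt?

1 --b--> 1
1 --c--> 1
1 --b--> 1
1 --b--> 1
1 --a--> 0
0 --c--> 0
0 --a--> 0
0 --b--> 2
2 --c--> 1
1 --b--> 1

1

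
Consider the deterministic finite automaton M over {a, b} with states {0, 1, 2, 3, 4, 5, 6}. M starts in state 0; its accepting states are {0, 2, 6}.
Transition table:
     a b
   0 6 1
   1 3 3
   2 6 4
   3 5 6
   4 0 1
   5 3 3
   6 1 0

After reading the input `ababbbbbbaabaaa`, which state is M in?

5

0 --a--> 6
6 --b--> 0
0 --a--> 6
6 --b--> 0
0 --b--> 1
1 --b--> 3
3 --b--> 6
6 --b--> 0
0 --b--> 1
1 --a--> 3
3 --a--> 5
5 --b--> 3
3 --a--> 5
5 --a--> 3
3 --a--> 5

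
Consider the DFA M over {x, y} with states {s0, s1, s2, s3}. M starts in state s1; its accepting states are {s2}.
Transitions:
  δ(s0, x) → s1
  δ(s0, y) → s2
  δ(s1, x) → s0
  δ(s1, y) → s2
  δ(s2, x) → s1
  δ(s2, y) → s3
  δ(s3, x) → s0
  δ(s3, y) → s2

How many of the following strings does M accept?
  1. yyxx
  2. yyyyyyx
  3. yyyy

0

yyxx: rejected
yyyyyyx: rejected
yyyy: rejected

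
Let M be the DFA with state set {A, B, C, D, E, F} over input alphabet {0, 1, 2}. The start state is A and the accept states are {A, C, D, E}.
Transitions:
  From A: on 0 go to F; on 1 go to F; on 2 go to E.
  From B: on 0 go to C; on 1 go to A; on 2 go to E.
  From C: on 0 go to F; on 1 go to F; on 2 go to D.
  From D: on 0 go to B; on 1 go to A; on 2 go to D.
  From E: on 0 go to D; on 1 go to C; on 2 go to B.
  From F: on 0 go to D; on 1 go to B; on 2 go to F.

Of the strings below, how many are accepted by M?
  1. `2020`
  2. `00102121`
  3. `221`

2

`2020`: rejected
`00102121`: accepted
`221`: accepted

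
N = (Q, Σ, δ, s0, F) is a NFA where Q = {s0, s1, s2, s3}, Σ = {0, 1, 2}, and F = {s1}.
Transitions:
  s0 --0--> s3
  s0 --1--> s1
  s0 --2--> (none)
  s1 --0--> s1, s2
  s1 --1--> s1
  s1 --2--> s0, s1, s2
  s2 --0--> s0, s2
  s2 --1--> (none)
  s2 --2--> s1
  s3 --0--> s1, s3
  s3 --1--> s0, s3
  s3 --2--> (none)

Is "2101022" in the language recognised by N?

Start: {s0}
read 2: {}
The reachable set is empty and stays empty for the remaining 6 symbols.
Reachable ∩ accepting = {} — empty.

rejected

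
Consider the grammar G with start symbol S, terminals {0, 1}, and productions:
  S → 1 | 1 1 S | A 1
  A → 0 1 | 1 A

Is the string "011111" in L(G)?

no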